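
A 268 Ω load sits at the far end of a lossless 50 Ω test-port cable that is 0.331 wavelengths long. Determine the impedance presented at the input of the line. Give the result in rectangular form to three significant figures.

Z_in ≈ 12.1 + j26.6 Ω

βl = 2π × 0.331 = 119°
tan(βl) = tan(119°) = -1.79
Z_in = Z_0·(Z_L + jZ_0·tanβl)/(Z_0 + jZ_L·tanβl)
     = 50·(268 − j89.6)/(50 − j480)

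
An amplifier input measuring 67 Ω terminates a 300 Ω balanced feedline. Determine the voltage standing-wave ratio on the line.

VSWR ≈ 4.48

For a purely resistive load, VSWR = R_L/Z_0 or Z_0/R_L (whichever > 1) = 300/67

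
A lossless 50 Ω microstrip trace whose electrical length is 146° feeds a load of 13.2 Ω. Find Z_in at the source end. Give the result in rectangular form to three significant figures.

Z_in ≈ 18.6 − j30.4 Ω

tan(βl) = tan(146°) = -0.675
Z_in = Z_0·(Z_L + jZ_0·tanβl)/(Z_0 + jZ_L·tanβl)
     = 50·(13.2 − j33.7)/(50 − j8.9)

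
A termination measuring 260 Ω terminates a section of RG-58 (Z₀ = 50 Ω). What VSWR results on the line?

VSWR ≈ 5.2

Γ = (260 − 50)/(260 + 50) = 0.677
VSWR = (1 + 0.677)/(1 − 0.677)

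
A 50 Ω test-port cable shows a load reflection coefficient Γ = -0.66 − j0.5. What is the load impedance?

Z_L = Z_0·(1 + Γ)/(1 − Γ) = 50·(0.34 − j0.5)/(1.66 + j0.5)

Z_L ≈ 5.23 − j16.6 Ω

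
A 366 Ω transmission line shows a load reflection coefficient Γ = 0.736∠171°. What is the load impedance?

Z_L ≈ 56 + j28.1 Ω

Z_L = Z_0·(1 + Γ)/(1 − Γ) = 366·(0.273 + j0.115)/(1.73 − j0.115)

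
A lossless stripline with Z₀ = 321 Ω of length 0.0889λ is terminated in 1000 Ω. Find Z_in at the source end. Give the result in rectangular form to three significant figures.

Z_in ≈ 290 − j365 Ω

βl = 2π × 0.0889 = 32°
tan(βl) = tan(32°) = 0.625
Z_in = Z_0·(Z_L + jZ_0·tanβl)/(Z_0 + jZ_L·tanβl)
     = 321·(1000 + j201)/(321 + j625)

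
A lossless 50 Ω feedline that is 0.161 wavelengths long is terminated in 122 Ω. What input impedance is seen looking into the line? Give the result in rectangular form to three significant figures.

βl = 2π × 0.161 = 58°
tan(βl) = tan(58°) = 1.6
Z_in = Z_0·(Z_L + jZ_0·tanβl)/(Z_0 + jZ_L·tanβl)
     = 50·(122 + j79.9)/(50 + j195)

Z_in ≈ 26.8 − j24.4 Ω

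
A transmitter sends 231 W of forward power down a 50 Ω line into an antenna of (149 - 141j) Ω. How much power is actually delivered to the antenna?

|Γ| = |(99 − j141)/(199 − j141)| = 0.706
|Γ|² = 0.499
P_refl = |Γ|²·P_inc = 115 W, P_del = (1 − |Γ|²)·P_inc = 116 W

P_delivered ≈ 116 W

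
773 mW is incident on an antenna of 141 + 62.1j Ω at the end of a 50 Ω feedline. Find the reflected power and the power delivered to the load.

P_reflected ≈ 233 mW; P_delivered ≈ 540 mW

|Γ| = |(91 + j62.1)/(191 + j62.1)| = 0.549
|Γ|² = 0.301
P_refl = |Γ|²·P_inc = 233 mW, P_del = (1 − |Γ|²)·P_inc = 540 mW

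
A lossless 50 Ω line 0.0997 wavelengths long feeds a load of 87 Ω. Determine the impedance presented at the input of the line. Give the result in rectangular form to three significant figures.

βl = 2π × 0.0997 = 35.9°
tan(βl) = tan(35.9°) = 0.724
Z_in = Z_0·(Z_L + jZ_0·tanβl)/(Z_0 + jZ_L·tanβl)
     = 50·(87 + j36.2)/(50 + j63)

Z_in ≈ 51.3 − j28.4 Ω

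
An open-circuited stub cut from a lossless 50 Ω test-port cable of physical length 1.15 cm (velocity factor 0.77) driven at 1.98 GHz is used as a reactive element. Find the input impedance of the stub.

Z_in ≈ −j70.1 Ω

λ = v/f = 0.77·c / 1.98 GHz = 0.117 m
βl = 2π·l/λ = 2π × 0.0986 = 35.5°
tan(βl) = 0.713
For an open-circuited stub, Z_in = −jZ_0·cot(βl) = −jZ_0/tan(βl)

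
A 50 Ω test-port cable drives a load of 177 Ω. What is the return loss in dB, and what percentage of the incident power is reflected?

Γ = (177 − 50)/(177 + 50) = 0.559
RL = −20·log₁₀(0.559) = 5.04 dB
P_refl/P_inc = |Γ|² = 0.313

RL ≈ 5.04 dB; 31.3% of incident power reflected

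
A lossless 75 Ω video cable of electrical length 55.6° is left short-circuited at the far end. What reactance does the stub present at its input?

tan(βl) = 1.46
For a short-circuited stub, Z_in = jZ_0·tan(βl)

X_in ≈ 110 Ω (inductive)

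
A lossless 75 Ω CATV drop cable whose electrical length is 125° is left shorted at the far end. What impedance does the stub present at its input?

Z_in ≈ −j107 Ω

tan(βl) = -1.43
For a shorted stub, Z_in = jZ_0·tan(βl)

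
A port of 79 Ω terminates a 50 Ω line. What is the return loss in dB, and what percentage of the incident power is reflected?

RL ≈ 13 dB; 5.05% of incident power reflected

Γ = (79 − 50)/(79 + 50) = 0.225
RL = −20·log₁₀(0.225) = 13 dB
P_refl/P_inc = |Γ|² = 0.0505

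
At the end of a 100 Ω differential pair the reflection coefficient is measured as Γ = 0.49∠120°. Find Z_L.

Z_L = Z_0·(1 + Γ)/(1 − Γ) = 100·(0.755 + j0.424)/(1.24 − j0.424)

Z_L ≈ 43.9 + j49.1 Ω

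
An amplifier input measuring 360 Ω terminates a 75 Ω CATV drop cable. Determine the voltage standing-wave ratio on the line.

VSWR ≈ 4.8

Γ = (360 − 75)/(360 + 75) = 0.655
VSWR = (1 + 0.655)/(1 − 0.655)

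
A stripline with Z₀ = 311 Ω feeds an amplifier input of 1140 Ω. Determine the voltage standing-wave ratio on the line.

VSWR ≈ 3.67

For a purely resistive load, VSWR = R_L/Z_0 or Z_0/R_L (whichever > 1) = 1140/311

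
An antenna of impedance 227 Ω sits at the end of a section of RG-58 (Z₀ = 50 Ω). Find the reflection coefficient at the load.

Γ = 0.639

Γ = (Z_L − Z_0)/(Z_L + Z_0) = (227 − 50)/(227 + 50) = 177/277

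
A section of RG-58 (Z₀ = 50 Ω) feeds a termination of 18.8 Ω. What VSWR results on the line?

For a purely resistive load, VSWR = R_L/Z_0 or Z_0/R_L (whichever > 1) = 50/18.8

VSWR ≈ 2.66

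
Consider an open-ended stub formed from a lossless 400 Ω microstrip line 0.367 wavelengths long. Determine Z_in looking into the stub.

Z_in ≈ +j362 Ω

βl = 2π × 0.367 = 132°
tan(βl) = -1.11
For an open-ended stub, Z_in = −jZ_0·cot(βl) = −jZ_0/tan(βl)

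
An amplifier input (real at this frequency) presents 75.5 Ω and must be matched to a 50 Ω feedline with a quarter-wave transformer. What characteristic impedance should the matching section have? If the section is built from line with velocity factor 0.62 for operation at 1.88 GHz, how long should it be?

Z_qwt = √(Z_0·R_L) = √(50 × 75.5) = √3775
λ = 0.62·c/f = 0.0989 m, so l = λ/4 = 0.0247 m

Z_qwt ≈ 61.4 Ω; length ≈ 2.47 cm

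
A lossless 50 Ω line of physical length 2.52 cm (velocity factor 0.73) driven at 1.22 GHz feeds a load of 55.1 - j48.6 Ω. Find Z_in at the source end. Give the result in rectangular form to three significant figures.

Z_in ≈ 20.8 − j7.22 Ω

λ = v/f = 0.73·c / 1.22 GHz = 0.18 m
βl = 2π·l/λ = 2π × 0.14 = 50.5°
tan(βl) = tan(50.5°) = 1.21
Z_in = Z_0·(Z_L + jZ_0·tanβl)/(Z_0 + jZ_L·tanβl)
     = 50·(55.1 + j12.1)/(109 + j66.9)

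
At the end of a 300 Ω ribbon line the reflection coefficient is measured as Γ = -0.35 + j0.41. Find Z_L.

Z_L ≈ 107 + j124 Ω

Z_L = Z_0·(1 + Γ)/(1 − Γ) = 300·(0.65 + j0.41)/(1.35 − j0.41)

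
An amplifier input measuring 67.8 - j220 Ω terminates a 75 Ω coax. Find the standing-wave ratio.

VSWR ≈ 11.4

Γ = (Z_L − Z_0)/(Z_L + Z_0) = (-7.2 − j220)/(142.8 − j220)
|Γ| = 220/262 = 0.839
VSWR = (1 + |Γ|)/(1 − |Γ|) = 1.84/0.161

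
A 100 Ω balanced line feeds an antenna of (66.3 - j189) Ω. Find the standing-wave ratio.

Γ = (Z_L − Z_0)/(Z_L + Z_0) = (-33.7 − j189)/(166.3 − j189)
|Γ| = 192/252 = 0.763
VSWR = (1 + |Γ|)/(1 − |Γ|) = 1.76/0.237

VSWR ≈ 7.42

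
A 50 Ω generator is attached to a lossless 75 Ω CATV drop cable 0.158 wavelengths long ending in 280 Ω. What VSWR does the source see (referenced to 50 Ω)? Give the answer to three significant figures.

βl = 2π × 0.158 = 56.9°
tan(βl) = 1.53
Z_in = Z_0·(Z_L + jZ_0·tanβl)/(Z_0 + jZ_L·tanβl) = 27.8 − j44.1 Ω
Γ_s = (Z_in − Z_s)/(Z_in + Z_s) = (-22.2 − j44.1)/(77.8 − j44.1), |Γ_s| = 0.552
VSWR = (1 + |Γ_s|)/(1 − |Γ_s|)

VSWR ≈ 3.46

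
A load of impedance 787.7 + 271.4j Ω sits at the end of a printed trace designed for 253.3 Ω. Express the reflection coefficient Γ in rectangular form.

Γ = (Z_L − Z_0)/(Z_L + Z_0) = (534.4 + j271.4)/(1041 + j271.4)

Γ ≈ 0.544 + j0.119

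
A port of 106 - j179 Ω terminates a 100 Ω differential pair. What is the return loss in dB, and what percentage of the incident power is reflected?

RL ≈ 3.66 dB; 43.1% of incident power reflected

Γ = (6 − j179)/(206 − j179), |Γ| = 0.656
RL = −20·log₁₀(0.656) = 3.66 dB
P_refl/P_inc = |Γ|² = 0.431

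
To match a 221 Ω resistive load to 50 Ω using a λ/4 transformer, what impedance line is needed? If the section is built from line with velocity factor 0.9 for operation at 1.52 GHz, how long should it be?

Z_qwt = √(Z_0·R_L) = √(50 × 221) = √11050
λ = 0.9·c/f = 0.178 m, so l = λ/4 = 0.0444 m

Z_qwt ≈ 105 Ω; length ≈ 4.44 cm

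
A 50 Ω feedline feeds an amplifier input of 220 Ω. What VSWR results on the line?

VSWR ≈ 4.4

Γ = (220 − 50)/(220 + 50) = 0.63
VSWR = (1 + 0.63)/(1 − 0.63)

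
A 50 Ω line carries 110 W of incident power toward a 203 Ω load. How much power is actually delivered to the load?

Γ = (203 − 50)/(203 + 50) = 0.605
|Γ|² = 0.366
P_refl = |Γ|²·P_inc = 40.2 W, P_del = (1 − |Γ|²)·P_inc = 69.8 W

P_delivered ≈ 69.8 W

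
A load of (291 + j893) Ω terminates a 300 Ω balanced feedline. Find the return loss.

RL ≈ 1.58 dB

Γ = (-9 + j893)/(591 + j893), |Γ| = 0.834
RL = −20·log₁₀|Γ| = −20·log₁₀(0.834)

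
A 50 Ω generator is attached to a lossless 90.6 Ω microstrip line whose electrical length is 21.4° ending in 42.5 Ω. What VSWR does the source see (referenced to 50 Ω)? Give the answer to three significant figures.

VSWR ≈ 1.73

tan(βl) = 0.392
Z_in = Z_0·(Z_L + jZ_0·tanβl)/(Z_0 + jZ_L·tanβl) = 47.4 + j26.8 Ω
Γ_s = (Z_in − Z_s)/(Z_in + Z_s) = (-2.58 + j26.8)/(97.4 + j26.8), |Γ_s| = 0.266
VSWR = (1 + |Γ_s|)/(1 − |Γ_s|)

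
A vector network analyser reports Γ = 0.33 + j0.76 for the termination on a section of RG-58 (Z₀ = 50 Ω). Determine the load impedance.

Z_L ≈ 15.3 + j74 Ω

Z_L = Z_0·(1 + Γ)/(1 − Γ) = 50·(1.33 + j0.76)/(0.67 − j0.76)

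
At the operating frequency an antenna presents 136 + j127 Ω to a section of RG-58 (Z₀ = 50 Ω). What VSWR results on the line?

Γ = (Z_L − Z_0)/(Z_L + Z_0) = (86 + j127)/(186 + j127)
|Γ| = 153/225 = 0.681
VSWR = (1 + |Γ|)/(1 − |Γ|) = 1.68/0.319

VSWR ≈ 5.27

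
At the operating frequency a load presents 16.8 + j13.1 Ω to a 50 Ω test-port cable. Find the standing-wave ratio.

Γ = (Z_L − Z_0)/(Z_L + Z_0) = (-33.2 + j13.1)/(66.8 + j13.1)
|Γ| = 35.7/68.1 = 0.524
VSWR = (1 + |Γ|)/(1 − |Γ|) = 1.52/0.476

VSWR ≈ 3.2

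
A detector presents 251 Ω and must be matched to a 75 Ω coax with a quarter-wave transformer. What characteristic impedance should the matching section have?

Z_qwt = √(Z_0·R_L) = √(75 × 251) = √18820

Z_qwt ≈ 137 Ω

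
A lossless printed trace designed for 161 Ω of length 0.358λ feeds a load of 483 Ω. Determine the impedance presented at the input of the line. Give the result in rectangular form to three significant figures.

Z_in ≈ 82.6 + j108 Ω

βl = 2π × 0.358 = 129°
tan(βl) = tan(129°) = -1.24
Z_in = Z_0·(Z_L + jZ_0·tanβl)/(Z_0 + jZ_L·tanβl)
     = 161·(483 − j200)/(161 − j599)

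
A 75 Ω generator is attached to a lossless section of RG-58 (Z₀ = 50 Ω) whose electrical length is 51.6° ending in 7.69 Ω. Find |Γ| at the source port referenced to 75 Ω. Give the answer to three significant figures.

|Γ| ≈ 0.732

tan(βl) = 1.26
Z_in = Z_0·(Z_L + jZ_0·tanβl)/(Z_0 + jZ_L·tanβl) = 19.2 + j59.4 Ω
Γ_s = (Z_in − Z_s)/(Z_in + Z_s) = (-55.8 + j59.4)/(94.2 + j59.4), |Γ_s| = 0.732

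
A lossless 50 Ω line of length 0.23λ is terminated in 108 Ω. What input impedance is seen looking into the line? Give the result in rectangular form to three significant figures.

βl = 2π × 0.23 = 82.8°
tan(βl) = tan(82.8°) = 7.92
Z_in = Z_0·(Z_L + jZ_0·tanβl)/(Z_0 + jZ_L·tanβl)
     = 50·(108 + j396)/(50 + j855)

Z_in ≈ 23.4 − j4.95 Ω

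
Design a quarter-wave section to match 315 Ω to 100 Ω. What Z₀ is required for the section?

Z_qwt ≈ 177 Ω

Z_qwt = √(Z_0·R_L) = √(100 × 315) = √31500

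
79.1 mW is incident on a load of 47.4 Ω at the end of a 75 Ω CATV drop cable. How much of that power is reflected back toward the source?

P_reflected ≈ 4.02 mW

Γ = (47.4 − 75)/(47.4 + 75) = -0.225
|Γ|² = 0.0508
P_refl = |Γ|²·P_inc = 4.02 mW, P_del = (1 − |Γ|²)·P_inc = 75.1 mW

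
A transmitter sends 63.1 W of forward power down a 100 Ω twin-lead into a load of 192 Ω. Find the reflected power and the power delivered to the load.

P_reflected ≈ 6.26 W; P_delivered ≈ 56.8 W

Γ = (192 − 100)/(192 + 100) = 0.315
|Γ|² = 0.0993
P_refl = |Γ|²·P_inc = 6.26 W, P_del = (1 − |Γ|²)·P_inc = 56.8 W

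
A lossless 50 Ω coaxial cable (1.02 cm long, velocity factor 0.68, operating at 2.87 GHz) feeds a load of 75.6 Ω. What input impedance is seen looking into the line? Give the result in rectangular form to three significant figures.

λ = v/f = 0.68·c / 2.87 GHz = 0.0711 m
βl = 2π·l/λ = 2π × 0.144 = 51.7°
tan(βl) = tan(51.7°) = 1.26
Z_in = Z_0·(Z_L + jZ_0·tanβl)/(Z_0 + jZ_L·tanβl)
     = 50·(75.6 + j63.2)/(50 + j95.6)

Z_in ≈ 42.2 − j17.5 Ω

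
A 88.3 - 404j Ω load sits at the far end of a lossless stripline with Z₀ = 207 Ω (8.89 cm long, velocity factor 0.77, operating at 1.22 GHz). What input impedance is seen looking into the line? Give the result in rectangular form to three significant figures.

λ = v/f = 0.77·c / 1.22 GHz = 0.189 m
βl = 2π·l/λ = 2π × 0.47 = 169°
tan(βl) = tan(169°) = -0.194
Z_in = Z_0·(Z_L + jZ_0·tanβl)/(Z_0 + jZ_L·tanβl)
     = 207·(88.3 − j444)/(129 − j17.1)

Z_in ≈ 233 − j684 Ω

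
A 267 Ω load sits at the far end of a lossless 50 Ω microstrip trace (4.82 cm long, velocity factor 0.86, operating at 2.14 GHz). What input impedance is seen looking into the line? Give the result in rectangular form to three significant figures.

Z_in ≈ 25.3 + j62.1 Ω

λ = v/f = 0.86·c / 2.14 GHz = 0.121 m
βl = 2π·l/λ = 2π × 0.4 = 144°
tan(βl) = tan(144°) = -0.728
Z_in = Z_0·(Z_L + jZ_0·tanβl)/(Z_0 + jZ_L·tanβl)
     = 50·(267 − j36.4)/(50 − j195)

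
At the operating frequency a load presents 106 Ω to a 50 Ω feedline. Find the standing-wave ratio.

VSWR ≈ 2.12

Γ = (106 − 50)/(106 + 50) = 0.359
VSWR = (1 + 0.359)/(1 − 0.359)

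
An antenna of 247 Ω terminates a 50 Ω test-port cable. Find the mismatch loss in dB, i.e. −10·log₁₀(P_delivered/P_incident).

Γ = (247 − 50)/(247 + 50) = 0.663
|Γ|² = 0.44, so P_del/P_inc = 1 − |Γ|² = 0.56
ML = −10·log₁₀(1 − |Γ|²)

mismatch loss ≈ 2.52 dB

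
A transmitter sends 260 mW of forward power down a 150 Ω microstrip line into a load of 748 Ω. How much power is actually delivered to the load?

P_delivered ≈ 145 mW

Γ = (748 − 150)/(748 + 150) = 0.666
|Γ|² = 0.443
P_refl = |Γ|²·P_inc = 115 mW, P_del = (1 − |Γ|²)·P_inc = 145 mW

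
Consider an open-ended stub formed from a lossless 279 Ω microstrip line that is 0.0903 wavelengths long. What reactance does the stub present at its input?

X_in ≈ -438 Ω (capacitive)

βl = 2π × 0.0903 = 32.5°
tan(βl) = 0.637
For an open-ended stub, Z_in = −jZ_0·cot(βl) = −jZ_0/tan(βl)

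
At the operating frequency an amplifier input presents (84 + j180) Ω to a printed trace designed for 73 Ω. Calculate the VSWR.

VSWR ≈ 7.16

Γ = (Z_L − Z_0)/(Z_L + Z_0) = (11 + j180)/(157 + j180)
|Γ| = 180/239 = 0.755
VSWR = (1 + |Γ|)/(1 − |Γ|) = 1.76/0.245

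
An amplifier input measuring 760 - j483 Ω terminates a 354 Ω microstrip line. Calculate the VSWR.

Γ = (Z_L − Z_0)/(Z_L + Z_0) = (406 − j483)/(1114 − j483)
|Γ| = 631/1210 = 0.52
VSWR = (1 + |Γ|)/(1 − |Γ|) = 1.52/0.48

VSWR ≈ 3.16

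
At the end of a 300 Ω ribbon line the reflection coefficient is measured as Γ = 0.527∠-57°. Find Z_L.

Z_L = Z_0·(1 + Γ)/(1 − Γ) = 300·(1.29 − j0.442)/(0.713 + j0.442)

Z_L ≈ 308 − j377 Ω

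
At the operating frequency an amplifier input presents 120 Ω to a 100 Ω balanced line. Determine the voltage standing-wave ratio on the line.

For a purely resistive load, VSWR = R_L/Z_0 or Z_0/R_L (whichever > 1) = 120/100

VSWR ≈ 1.2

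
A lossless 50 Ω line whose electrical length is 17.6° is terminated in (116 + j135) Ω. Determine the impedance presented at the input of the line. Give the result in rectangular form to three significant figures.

Z_in ≈ 227 − j113 Ω

tan(βl) = tan(17.6°) = 0.317
Z_in = Z_0·(Z_L + jZ_0·tanβl)/(Z_0 + jZ_L·tanβl)
     = 50·(116 + j151)/(7.18 + j36.8)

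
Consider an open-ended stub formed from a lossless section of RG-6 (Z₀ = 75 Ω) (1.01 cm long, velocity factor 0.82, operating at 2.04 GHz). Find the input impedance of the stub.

Z_in ≈ −j129 Ω

λ = v/f = 0.82·c / 2.04 GHz = 0.121 m
βl = 2π·l/λ = 2π × 0.0838 = 30.2°
tan(βl) = 0.581
For an open-ended stub, Z_in = −jZ_0·cot(βl) = −jZ_0/tan(βl)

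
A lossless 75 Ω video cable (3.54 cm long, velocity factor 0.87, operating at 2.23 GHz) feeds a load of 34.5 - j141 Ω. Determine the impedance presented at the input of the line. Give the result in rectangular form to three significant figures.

Z_in ≈ 15 + j75.7 Ω

λ = v/f = 0.87·c / 2.23 GHz = 0.117 m
βl = 2π·l/λ = 2π × 0.302 = 109°
tan(βl) = tan(109°) = -2.92
Z_in = Z_0·(Z_L + jZ_0·tanβl)/(Z_0 + jZ_L·tanβl)
     = 75·(34.5 − j360)/(-337 − j101)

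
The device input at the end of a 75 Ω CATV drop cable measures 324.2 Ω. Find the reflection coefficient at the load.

Γ = (Z_L − Z_0)/(Z_L + Z_0) = (324.2 − 75)/(324.2 + 75) = 249.2/399.2

Γ = 0.624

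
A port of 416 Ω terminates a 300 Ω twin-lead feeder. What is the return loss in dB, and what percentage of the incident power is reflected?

RL ≈ 15.8 dB; 2.62% of incident power reflected

Γ = (416 − 300)/(416 + 300) = 0.162
RL = −20·log₁₀(0.162) = 15.8 dB
P_refl/P_inc = |Γ|² = 0.0262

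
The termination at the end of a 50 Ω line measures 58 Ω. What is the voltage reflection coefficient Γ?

Γ = (Z_L − Z_0)/(Z_L + Z_0) = (58 − 50)/(58 + 50) = 8/108

Γ = 0.0741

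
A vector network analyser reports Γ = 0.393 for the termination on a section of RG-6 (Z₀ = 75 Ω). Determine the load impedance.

Z_L ≈ 172 Ω

Z_L = Z_0·(1 + Γ)/(1 − Γ) = 75·(1.39)/(0.607)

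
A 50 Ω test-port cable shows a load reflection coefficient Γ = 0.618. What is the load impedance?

Z_L ≈ 212 Ω

Z_L = Z_0·(1 + Γ)/(1 − Γ) = 50·(1.62)/(0.382)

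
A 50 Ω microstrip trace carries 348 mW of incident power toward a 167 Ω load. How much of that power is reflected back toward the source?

Γ = (167 − 50)/(167 + 50) = 0.539
|Γ|² = 0.291
P_refl = |Γ|²·P_inc = 101 mW, P_del = (1 − |Γ|²)·P_inc = 247 mW

P_reflected ≈ 101 mW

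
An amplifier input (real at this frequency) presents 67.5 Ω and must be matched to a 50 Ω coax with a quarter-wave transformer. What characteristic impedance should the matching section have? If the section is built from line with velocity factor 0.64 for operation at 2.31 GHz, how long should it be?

Z_qwt ≈ 58.1 Ω; length ≈ 2.08 cm

Z_qwt = √(Z_0·R_L) = √(50 × 67.5) = √3375
λ = 0.64·c/f = 0.0831 m, so l = λ/4 = 0.0208 m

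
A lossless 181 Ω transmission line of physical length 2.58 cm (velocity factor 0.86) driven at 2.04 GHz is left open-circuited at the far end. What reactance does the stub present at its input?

X_in ≈ -53.8 Ω (capacitive)

λ = v/f = 0.86·c / 2.04 GHz = 0.126 m
βl = 2π·l/λ = 2π × 0.204 = 73.4°
tan(βl) = 3.36
For an open-circuited stub, Z_in = −jZ_0·cot(βl) = −jZ_0/tan(βl)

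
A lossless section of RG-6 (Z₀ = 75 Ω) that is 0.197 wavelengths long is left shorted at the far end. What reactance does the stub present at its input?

βl = 2π × 0.197 = 70.9°
tan(βl) = 2.89
For a shorted stub, Z_in = jZ_0·tan(βl)

X_in ≈ 217 Ω (inductive)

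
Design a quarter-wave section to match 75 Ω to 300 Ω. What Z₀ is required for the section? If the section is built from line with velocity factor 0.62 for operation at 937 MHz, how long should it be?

Z_qwt ≈ 150 Ω; length ≈ 4.96 cm

Z_qwt = √(Z_0·R_L) = √(300 × 75) = √22500
λ = 0.62·c/f = 0.199 m, so l = λ/4 = 0.0496 m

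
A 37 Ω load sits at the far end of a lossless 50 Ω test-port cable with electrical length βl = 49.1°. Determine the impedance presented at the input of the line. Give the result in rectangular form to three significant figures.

tan(βl) = tan(49.1°) = 1.15
Z_in = Z_0·(Z_L + jZ_0·tanβl)/(Z_0 + jZ_L·tanβl)
     = 50·(37 + j57.7)/(50 + j42.7)

Z_in ≈ 49.9 + j15.1 Ω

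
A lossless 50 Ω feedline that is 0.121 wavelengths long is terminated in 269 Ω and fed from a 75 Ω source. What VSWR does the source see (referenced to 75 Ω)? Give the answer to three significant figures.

VSWR ≈ 5.75

βl = 2π × 0.121 = 43.6°
tan(βl) = 0.951
Z_in = Z_0·(Z_L + jZ_0·tanβl)/(Z_0 + jZ_L·tanβl) = 18.9 − j48.9 Ω
Γ_s = (Z_in − Z_s)/(Z_in + Z_s) = (-56.1 − j48.9)/(93.9 − j48.9), |Γ_s| = 0.704
VSWR = (1 + |Γ_s|)/(1 − |Γ_s|)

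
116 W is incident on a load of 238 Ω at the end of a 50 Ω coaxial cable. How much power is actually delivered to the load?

P_delivered ≈ 66.6 W

Γ = (238 − 50)/(238 + 50) = 0.653
|Γ|² = 0.426
P_refl = |Γ|²·P_inc = 49.4 W, P_del = (1 − |Γ|²)·P_inc = 66.6 W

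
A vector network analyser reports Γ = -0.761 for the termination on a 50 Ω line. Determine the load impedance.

Z_L = Z_0·(1 + Γ)/(1 − Γ) = 50·(0.239)/(1.76)

Z_L ≈ 6.79 Ω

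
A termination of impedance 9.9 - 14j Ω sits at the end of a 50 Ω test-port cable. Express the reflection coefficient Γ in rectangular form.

Γ ≈ -0.583 − j0.37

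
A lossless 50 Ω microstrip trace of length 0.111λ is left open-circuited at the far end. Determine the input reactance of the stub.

βl = 2π × 0.111 = 40°
tan(βl) = 0.838
For an open-circuited stub, Z_in = −jZ_0·cot(βl) = −jZ_0/tan(βl)

X_in ≈ -59.7 Ω (capacitive)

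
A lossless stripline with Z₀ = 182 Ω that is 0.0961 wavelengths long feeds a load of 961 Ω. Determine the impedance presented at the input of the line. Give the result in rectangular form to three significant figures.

Z_in ≈ 99.4 − j237 Ω

βl = 2π × 0.0961 = 34.6°
tan(βl) = tan(34.6°) = 0.69
Z_in = Z_0·(Z_L + jZ_0·tanβl)/(Z_0 + jZ_L·tanβl)
     = 182·(961 + j126)/(182 + j663)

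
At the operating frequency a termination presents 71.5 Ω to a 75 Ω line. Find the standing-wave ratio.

VSWR ≈ 1.05

Γ = (71.5 − 75)/(71.5 + 75) = -0.0239
VSWR = (1 + 0.0239)/(1 − 0.0239)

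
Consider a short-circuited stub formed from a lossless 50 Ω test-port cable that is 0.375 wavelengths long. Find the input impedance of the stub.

βl = 2π × 0.375 = 135°
tan(βl) = -1
For a short-circuited stub, Z_in = jZ_0·tan(βl)

Z_in ≈ −j50 Ω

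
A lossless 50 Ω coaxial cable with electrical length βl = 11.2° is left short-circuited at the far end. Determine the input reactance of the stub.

X_in ≈ 9.9 Ω (inductive)

tan(βl) = 0.198
For a short-circuited stub, Z_in = jZ_0·tan(βl)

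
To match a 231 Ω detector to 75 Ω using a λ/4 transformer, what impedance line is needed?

Z_qwt ≈ 132 Ω

Z_qwt = √(Z_0·R_L) = √(75 × 231) = √17320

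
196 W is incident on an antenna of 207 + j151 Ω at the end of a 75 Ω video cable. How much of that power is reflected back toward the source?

P_reflected ≈ 77 W

|Γ| = |(132 + j151)/(282 + j151)| = 0.627
|Γ|² = 0.393
P_refl = |Γ|²·P_inc = 77 W, P_del = (1 − |Γ|²)·P_inc = 119 W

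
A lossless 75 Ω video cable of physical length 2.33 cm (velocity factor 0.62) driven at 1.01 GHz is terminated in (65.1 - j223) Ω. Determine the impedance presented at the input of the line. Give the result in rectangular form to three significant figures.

Z_in ≈ 7.79 − j38.1 Ω

λ = v/f = 0.62·c / 1.01 GHz = 0.184 m
βl = 2π·l/λ = 2π × 0.127 = 45.5°
tan(βl) = tan(45.5°) = 1.02
Z_in = Z_0·(Z_L + jZ_0·tanβl)/(Z_0 + jZ_L·tanβl)
     = 75·(65.1 − j147)/(302 + j66.4)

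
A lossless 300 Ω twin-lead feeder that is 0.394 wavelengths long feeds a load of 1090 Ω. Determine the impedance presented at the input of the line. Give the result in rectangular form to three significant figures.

Z_in ≈ 193 + j314 Ω

βl = 2π × 0.394 = 142°
tan(βl) = tan(142°) = -0.786
Z_in = Z_0·(Z_L + jZ_0·tanβl)/(Z_0 + jZ_L·tanβl)
     = 300·(1090 − j236)/(300 − j857)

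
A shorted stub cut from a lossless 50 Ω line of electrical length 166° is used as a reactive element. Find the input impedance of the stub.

Z_in ≈ −j12.5 Ω

tan(βl) = -0.249
For a shorted stub, Z_in = jZ_0·tan(βl)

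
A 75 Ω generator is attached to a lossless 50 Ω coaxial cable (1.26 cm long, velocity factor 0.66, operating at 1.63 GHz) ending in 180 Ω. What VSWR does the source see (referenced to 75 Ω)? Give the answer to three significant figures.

λ = v/f = 0.66·c / 1.63 GHz = 0.121 m
βl = 2π·l/λ = 2π × 0.104 = 37.3°
tan(βl) = 0.763
Z_in = Z_0·(Z_L + jZ_0·tanβl)/(Z_0 + jZ_L·tanβl) = 33.3 − j53.4 Ω
Γ_s = (Z_in − Z_s)/(Z_in + Z_s) = (-41.7 − j53.4)/(108 − j53.4), |Γ_s| = 0.561
VSWR = (1 + |Γ_s|)/(1 − |Γ_s|)

VSWR ≈ 3.55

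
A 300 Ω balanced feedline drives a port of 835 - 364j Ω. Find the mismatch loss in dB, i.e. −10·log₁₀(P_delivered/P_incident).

Γ = (535 − j364)/(1135 − j364), |Γ| = 0.543
|Γ|² = 0.295, so P_del/P_inc = 1 − |Γ|² = 0.705
ML = −10·log₁₀(1 − |Γ|²)

mismatch loss ≈ 1.52 dB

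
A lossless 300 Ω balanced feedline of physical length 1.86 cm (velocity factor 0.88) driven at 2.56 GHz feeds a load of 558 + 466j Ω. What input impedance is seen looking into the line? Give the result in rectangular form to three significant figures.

λ = v/f = 0.88·c / 2.56 GHz = 0.103 m
βl = 2π·l/λ = 2π × 0.18 = 64.9°
tan(βl) = tan(64.9°) = 2.14
Z_in = Z_0·(Z_L + jZ_0·tanβl)/(Z_0 + jZ_L·tanβl)
     = 300·(558 + j1110)/(-696 + j1190)

Z_in ≈ 147 − j226 Ω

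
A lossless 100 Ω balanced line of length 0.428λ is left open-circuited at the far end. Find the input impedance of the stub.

Z_in ≈ +j206 Ω

βl = 2π × 0.428 = 154°
tan(βl) = -0.486
For an open-circuited stub, Z_in = −jZ_0·cot(βl) = −jZ_0/tan(βl)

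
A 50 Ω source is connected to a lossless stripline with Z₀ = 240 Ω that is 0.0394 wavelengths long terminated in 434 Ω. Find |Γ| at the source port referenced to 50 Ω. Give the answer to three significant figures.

|Γ| ≈ 0.786

βl = 2π × 0.0394 = 14.2°
tan(βl) = 0.253
Z_in = Z_0·(Z_L + jZ_0·tanβl)/(Z_0 + jZ_L·tanβl) = 382 − j114 Ω
Γ_s = (Z_in − Z_s)/(Z_in + Z_s) = (332 − j114)/(432 − j114), |Γ_s| = 0.786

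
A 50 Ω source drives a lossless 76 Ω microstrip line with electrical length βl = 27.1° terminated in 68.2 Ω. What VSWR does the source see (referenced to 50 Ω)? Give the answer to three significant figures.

tan(βl) = 0.512
Z_in = Z_0·(Z_L + jZ_0·tanβl)/(Z_0 + jZ_L·tanβl) = 71.1 + j6.25 Ω
Γ_s = (Z_in − Z_s)/(Z_in + Z_s) = (21.1 + j6.25)/(121 + j6.25), |Γ_s| = 0.181
VSWR = (1 + |Γ_s|)/(1 − |Γ_s|)

VSWR ≈ 1.44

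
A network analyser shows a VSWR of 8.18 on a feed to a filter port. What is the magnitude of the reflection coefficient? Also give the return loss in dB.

|Γ| ≈ 0.782; return loss ≈ 2.13 dB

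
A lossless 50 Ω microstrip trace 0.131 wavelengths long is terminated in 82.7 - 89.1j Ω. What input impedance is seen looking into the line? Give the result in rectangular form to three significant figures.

Z_in ≈ 15.3 − j21.4 Ω

βl = 2π × 0.131 = 47.2°
tan(βl) = tan(47.2°) = 1.08
Z_in = Z_0·(Z_L + jZ_0·tanβl)/(Z_0 + jZ_L·tanβl)
     = 50·(82.7 − j35.2)/(146 + j89.2)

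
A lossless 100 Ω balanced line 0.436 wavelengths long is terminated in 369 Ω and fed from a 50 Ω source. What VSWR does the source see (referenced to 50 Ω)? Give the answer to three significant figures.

VSWR ≈ 6.58

βl = 2π × 0.436 = 157°
tan(βl) = -0.425
Z_in = Z_0·(Z_L + jZ_0·tanβl)/(Z_0 + jZ_L·tanβl) = 126 + j155 Ω
Γ_s = (Z_in − Z_s)/(Z_in + Z_s) = (75.8 + j155)/(176 + j155), |Γ_s| = 0.736
VSWR = (1 + |Γ_s|)/(1 − |Γ_s|)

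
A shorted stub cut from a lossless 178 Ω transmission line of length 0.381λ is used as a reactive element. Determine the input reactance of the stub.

X_in ≈ -165 Ω (capacitive)

βl = 2π × 0.381 = 137°
tan(βl) = -0.927
For a shorted stub, Z_in = jZ_0·tan(βl)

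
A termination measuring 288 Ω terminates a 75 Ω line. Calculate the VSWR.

Γ = (288 − 75)/(288 + 75) = 0.587
VSWR = (1 + 0.587)/(1 − 0.587)

VSWR ≈ 3.84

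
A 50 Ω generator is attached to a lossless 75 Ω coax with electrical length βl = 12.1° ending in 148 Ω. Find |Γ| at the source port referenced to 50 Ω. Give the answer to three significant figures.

tan(βl) = 0.214
Z_in = Z_0·(Z_L + jZ_0·tanβl)/(Z_0 + jZ_L·tanβl) = 131 − j39.5 Ω
Γ_s = (Z_in − Z_s)/(Z_in + Z_s) = (81.3 − j39.5)/(181 − j39.5), |Γ_s| = 0.487

|Γ| ≈ 0.487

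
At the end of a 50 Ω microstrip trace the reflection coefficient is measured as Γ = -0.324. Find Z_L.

Z_L = Z_0·(1 + Γ)/(1 − Γ) = 50·(0.676)/(1.32)

Z_L ≈ 25.5 Ω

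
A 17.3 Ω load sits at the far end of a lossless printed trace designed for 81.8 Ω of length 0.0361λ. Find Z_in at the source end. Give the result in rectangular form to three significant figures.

Z_in ≈ 18.2 + j18 Ω

βl = 2π × 0.0361 = 13°
tan(βl) = tan(13°) = 0.231
Z_in = Z_0·(Z_L + jZ_0·tanβl)/(Z_0 + jZ_L·tanβl)
     = 81.8·(17.3 + j18.9)/(81.8 + j3.99)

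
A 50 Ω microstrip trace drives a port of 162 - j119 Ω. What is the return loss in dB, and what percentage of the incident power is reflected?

Γ = (112 − j119)/(212 − j119), |Γ| = 0.672
RL = −20·log₁₀(0.672) = 3.45 dB
P_refl/P_inc = |Γ|² = 0.452

RL ≈ 3.45 dB; 45.2% of incident power reflected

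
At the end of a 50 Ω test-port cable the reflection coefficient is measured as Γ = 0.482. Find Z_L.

Z_L = Z_0·(1 + Γ)/(1 − Γ) = 50·(1.48)/(0.518)

Z_L ≈ 143 Ω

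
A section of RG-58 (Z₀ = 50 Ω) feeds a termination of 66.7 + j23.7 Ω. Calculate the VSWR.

Γ = (Z_L − Z_0)/(Z_L + Z_0) = (16.7 + j23.7)/(116.7 + j23.7)
|Γ| = 29/119 = 0.243
VSWR = (1 + |Γ|)/(1 − |Γ|) = 1.24/0.757

VSWR ≈ 1.64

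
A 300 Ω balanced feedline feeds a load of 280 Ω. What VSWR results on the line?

VSWR ≈ 1.07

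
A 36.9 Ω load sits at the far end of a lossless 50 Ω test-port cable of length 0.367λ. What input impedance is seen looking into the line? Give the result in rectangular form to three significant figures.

Z_in ≈ 49.2 − j15.1 Ω

βl = 2π × 0.367 = 132°
tan(βl) = tan(132°) = -1.11
Z_in = Z_0·(Z_L + jZ_0·tanβl)/(Z_0 + jZ_L·tanβl)
     = 50·(36.9 − j55.3)/(50 − j40.8)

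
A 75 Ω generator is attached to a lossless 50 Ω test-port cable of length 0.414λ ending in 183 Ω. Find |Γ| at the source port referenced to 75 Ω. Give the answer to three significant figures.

βl = 2π × 0.414 = 149°
tan(βl) = -0.6
Z_in = Z_0·(Z_L + jZ_0·tanβl)/(Z_0 + jZ_L·tanβl) = 42.8 + j63.9 Ω
Γ_s = (Z_in − Z_s)/(Z_in + Z_s) = (-32.2 + j63.9)/(118 + j63.9), |Γ_s| = 0.534

|Γ| ≈ 0.534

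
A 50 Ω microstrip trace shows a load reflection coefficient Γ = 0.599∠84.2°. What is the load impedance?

Z_L = Z_0·(1 + Γ)/(1 − Γ) = 50·(1.06 + j0.596)/(0.939 − j0.596)

Z_L ≈ 25.9 + j48.1 Ω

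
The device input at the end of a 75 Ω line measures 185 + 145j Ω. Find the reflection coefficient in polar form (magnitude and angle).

Γ = (Z_L − Z_0)/(Z_L + Z_0) = (110 + j145)/(260 + j145)
|Γ| = 182/298 = 0.611

Γ ≈ 0.611 ∠ 23.7°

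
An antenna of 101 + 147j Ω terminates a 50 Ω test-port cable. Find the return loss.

Γ = (51 + j147)/(151 + j147), |Γ| = 0.738
RL = −20·log₁₀|Γ| = −20·log₁₀(0.738)

RL ≈ 2.63 dB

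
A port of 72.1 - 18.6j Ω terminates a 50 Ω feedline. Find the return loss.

Γ = (22.1 − j18.6)/(122.1 − j18.6), |Γ| = 0.234
RL = −20·log₁₀|Γ| = −20·log₁₀(0.234)

RL ≈ 12.6 dB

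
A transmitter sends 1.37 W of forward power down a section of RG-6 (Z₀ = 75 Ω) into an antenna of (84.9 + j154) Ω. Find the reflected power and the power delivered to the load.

|Γ| = |(9.9 + j154)/(159.9 + j154)| = 0.695
|Γ|² = 0.483
P_refl = |Γ|²·P_inc = 0.662 W, P_del = (1 − |Γ|²)·P_inc = 0.708 W

P_reflected ≈ 0.662 W; P_delivered ≈ 0.708 W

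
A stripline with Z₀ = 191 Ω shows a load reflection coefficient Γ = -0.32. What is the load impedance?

Z_L ≈ 98.4 Ω

Z_L = Z_0·(1 + Γ)/(1 − Γ) = 191·(0.68)/(1.32)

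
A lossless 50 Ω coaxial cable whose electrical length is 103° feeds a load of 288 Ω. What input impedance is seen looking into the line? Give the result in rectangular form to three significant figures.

tan(βl) = tan(103°) = -4.33
Z_in = Z_0·(Z_L + jZ_0·tanβl)/(Z_0 + jZ_L·tanβl)
     = 50·(288 − j217)/(50 − j1250)

Z_in ≈ 9.13 + j11.2 Ω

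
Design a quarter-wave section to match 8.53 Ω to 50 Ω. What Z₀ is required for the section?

Z_qwt = √(Z_0·R_L) = √(50 × 8.53) = √426.5

Z_qwt ≈ 20.7 Ω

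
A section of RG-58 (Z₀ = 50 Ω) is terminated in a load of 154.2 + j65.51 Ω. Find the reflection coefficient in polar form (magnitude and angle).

Γ = (Z_L − Z_0)/(Z_L + Z_0) = (104.2 + j65.51)/(204.2 + j65.51)
|Γ| = 123/214 = 0.574

Γ ≈ 0.574 ∠ 14.4°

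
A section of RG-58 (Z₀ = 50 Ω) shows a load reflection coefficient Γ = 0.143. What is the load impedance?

Z_L ≈ 66.7 Ω

Z_L = Z_0·(1 + Γ)/(1 − Γ) = 50·(1.14)/(0.857)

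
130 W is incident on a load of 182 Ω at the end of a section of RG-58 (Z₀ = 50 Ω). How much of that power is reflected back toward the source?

Γ = (182 − 50)/(182 + 50) = 0.569
|Γ|² = 0.324
P_refl = |Γ|²·P_inc = 42.1 W, P_del = (1 − |Γ|²)·P_inc = 87.9 W

P_reflected ≈ 42.1 W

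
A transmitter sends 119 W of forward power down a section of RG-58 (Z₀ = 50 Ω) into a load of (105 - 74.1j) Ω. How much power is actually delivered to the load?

P_delivered ≈ 84.7 W

|Γ| = |(55 − j74.1)/(155 − j74.1)| = 0.537
|Γ|² = 0.289
P_refl = |Γ|²·P_inc = 34.3 W, P_del = (1 − |Γ|²)·P_inc = 84.7 W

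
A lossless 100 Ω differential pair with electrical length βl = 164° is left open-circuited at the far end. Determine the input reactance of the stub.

X_in ≈ 349 Ω (inductive)

tan(βl) = -0.287
For an open-circuited stub, Z_in = −jZ_0·cot(βl) = −jZ_0/tan(βl)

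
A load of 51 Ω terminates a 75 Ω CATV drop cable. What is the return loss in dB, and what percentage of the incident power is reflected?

RL ≈ 14.4 dB; 3.63% of incident power reflected

Γ = (51 − 75)/(51 + 75) = -0.19
RL = −20·log₁₀(0.19) = 14.4 dB
P_refl/P_inc = |Γ|² = 0.0363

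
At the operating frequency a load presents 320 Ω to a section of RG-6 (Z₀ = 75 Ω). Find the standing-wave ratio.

VSWR ≈ 4.27

Γ = (320 − 75)/(320 + 75) = 0.62
VSWR = (1 + 0.62)/(1 − 0.62)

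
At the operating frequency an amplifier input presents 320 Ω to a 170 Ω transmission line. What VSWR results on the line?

Γ = (320 − 170)/(320 + 170) = 0.306
VSWR = (1 + 0.306)/(1 − 0.306)

VSWR ≈ 1.88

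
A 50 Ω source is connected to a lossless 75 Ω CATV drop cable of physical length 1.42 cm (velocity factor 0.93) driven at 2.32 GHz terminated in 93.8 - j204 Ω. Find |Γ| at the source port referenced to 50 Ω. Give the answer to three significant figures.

λ = v/f = 0.93·c / 2.32 GHz = 0.12 m
βl = 2π·l/λ = 2π × 0.118 = 42.5°
tan(βl) = 0.917
Z_in = Z_0·(Z_L + jZ_0·tanβl)/(Z_0 + jZ_L·tanβl) = 12.8 − j42.9 Ω
Γ_s = (Z_in − Z_s)/(Z_in + Z_s) = (-37.2 − j42.9)/(62.8 − j42.9), |Γ_s| = 0.747

|Γ| ≈ 0.747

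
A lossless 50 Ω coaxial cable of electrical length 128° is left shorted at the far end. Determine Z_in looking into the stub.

tan(βl) = -1.28
For a shorted stub, Z_in = jZ_0·tan(βl)

Z_in ≈ −j64 Ω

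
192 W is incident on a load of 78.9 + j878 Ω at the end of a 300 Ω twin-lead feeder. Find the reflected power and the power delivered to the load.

|Γ| = |(-221.1 + j878)/(378.9 + j878)| = 0.947
|Γ|² = 0.896
P_refl = |Γ|²·P_inc = 172 W, P_del = (1 − |Γ|²)·P_inc = 19.9 W

P_reflected ≈ 172 W; P_delivered ≈ 19.9 W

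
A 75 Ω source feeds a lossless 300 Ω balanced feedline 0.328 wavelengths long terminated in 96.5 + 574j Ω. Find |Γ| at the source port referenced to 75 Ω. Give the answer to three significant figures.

|Γ| ≈ 0.575

βl = 2π × 0.328 = 118°
tan(βl) = -1.87
Z_in = Z_0·(Z_L + jZ_0·tanβl)/(Z_0 + jZ_L·tanβl) = 20.4 + j5.22 Ω
Γ_s = (Z_in − Z_s)/(Z_in + Z_s) = (-54.6 + j5.22)/(95.4 + j5.22), |Γ_s| = 0.575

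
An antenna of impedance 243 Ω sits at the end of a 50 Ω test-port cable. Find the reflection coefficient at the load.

Γ = (Z_L − Z_0)/(Z_L + Z_0) = (243 − 50)/(243 + 50) = 193/293

Γ = 0.659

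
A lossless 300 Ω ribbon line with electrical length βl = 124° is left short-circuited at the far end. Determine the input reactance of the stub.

X_in ≈ -445 Ω (capacitive)

tan(βl) = -1.48
For a short-circuited stub, Z_in = jZ_0·tan(βl)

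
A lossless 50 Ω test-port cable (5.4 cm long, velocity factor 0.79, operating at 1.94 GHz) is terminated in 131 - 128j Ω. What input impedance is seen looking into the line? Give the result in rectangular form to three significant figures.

Z_in ≈ 150 + j128 Ω

λ = v/f = 0.79·c / 1.94 GHz = 0.122 m
βl = 2π·l/λ = 2π × 0.442 = 159°
tan(βl) = tan(159°) = -0.381
Z_in = Z_0·(Z_L + jZ_0·tanβl)/(Z_0 + jZ_L·tanβl)
     = 50·(131 − j147)/(1.2 − j49.9)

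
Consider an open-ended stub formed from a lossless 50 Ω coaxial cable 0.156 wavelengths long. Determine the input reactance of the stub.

βl = 2π × 0.156 = 56.2°
tan(βl) = 1.49
For an open-ended stub, Z_in = −jZ_0·cot(βl) = −jZ_0/tan(βl)

X_in ≈ -33.5 Ω (capacitive)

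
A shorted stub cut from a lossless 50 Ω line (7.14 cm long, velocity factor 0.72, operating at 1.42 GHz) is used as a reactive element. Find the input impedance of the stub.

λ = v/f = 0.72·c / 1.42 GHz = 0.152 m
βl = 2π·l/λ = 2π × 0.469 = 169°
tan(βl) = -0.195
For a shorted stub, Z_in = jZ_0·tan(βl)

Z_in ≈ −j9.74 Ω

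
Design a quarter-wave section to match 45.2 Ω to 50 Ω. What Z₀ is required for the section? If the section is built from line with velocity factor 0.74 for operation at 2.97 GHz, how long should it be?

Z_qwt ≈ 47.5 Ω; length ≈ 1.87 cm

Z_qwt = √(Z_0·R_L) = √(50 × 45.2) = √2260
λ = 0.74·c/f = 0.0747 m, so l = λ/4 = 0.0187 m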